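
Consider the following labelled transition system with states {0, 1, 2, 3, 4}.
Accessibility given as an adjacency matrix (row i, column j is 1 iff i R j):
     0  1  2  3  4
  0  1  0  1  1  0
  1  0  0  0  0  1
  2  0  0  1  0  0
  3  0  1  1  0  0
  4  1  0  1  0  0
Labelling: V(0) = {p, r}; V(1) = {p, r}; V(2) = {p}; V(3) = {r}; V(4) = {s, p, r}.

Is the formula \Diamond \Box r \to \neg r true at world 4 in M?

Yes

At 4: \Diamond \Box r is false, \neg r is false, so \Diamond \Box r \to \neg r is true.
  At 4: \Diamond \Box r requires \Box r at some successor in {0, 2}.
    At 0: \Box r is false.
    At 2: \Box r is false.
  So \Diamond \Box r is false at 4.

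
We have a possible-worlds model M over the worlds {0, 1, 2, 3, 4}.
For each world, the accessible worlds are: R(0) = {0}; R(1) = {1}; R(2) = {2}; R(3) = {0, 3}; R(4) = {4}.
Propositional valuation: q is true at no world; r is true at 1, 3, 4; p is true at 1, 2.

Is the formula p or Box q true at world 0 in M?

At 0: p is false, Box q is false, so p or Box q is false.
  At 0: Box q requires q at every successor {0}.
    q fails at 0, so Box q is false at 0.

No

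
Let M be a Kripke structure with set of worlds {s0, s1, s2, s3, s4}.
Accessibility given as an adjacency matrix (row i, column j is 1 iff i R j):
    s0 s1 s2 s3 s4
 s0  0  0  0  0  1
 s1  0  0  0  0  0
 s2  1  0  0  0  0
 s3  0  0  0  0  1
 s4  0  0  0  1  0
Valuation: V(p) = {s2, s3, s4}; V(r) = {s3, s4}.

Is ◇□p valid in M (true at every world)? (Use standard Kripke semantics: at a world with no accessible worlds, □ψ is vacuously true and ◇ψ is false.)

Recall that □ψ holds at a world iff ψ holds at every accessible world, and ◇ψ holds iff ψ holds at some accessible world.
Let φ = ◇□p. Evaluate φ at each world:
  s0 (successors {s4}): φ is true.
  s1 (successors ∅): φ is false.
  s2 (successors {s0}): φ is true.
  s3 (successors {s4}): φ is true.
  s4 (successors {s3}): φ is true.
Detail at s1 (counterexample):
  At s1: no accessible worlds, so ◇□p is false.

No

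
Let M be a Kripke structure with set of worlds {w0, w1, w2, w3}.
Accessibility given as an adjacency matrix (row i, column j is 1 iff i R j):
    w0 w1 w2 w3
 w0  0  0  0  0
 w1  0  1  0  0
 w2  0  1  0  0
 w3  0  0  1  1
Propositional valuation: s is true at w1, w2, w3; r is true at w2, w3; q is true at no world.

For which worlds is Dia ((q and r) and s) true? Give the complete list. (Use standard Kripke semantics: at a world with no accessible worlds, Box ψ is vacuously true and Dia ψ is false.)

Let φ = Dia ((q and r) and s). Evaluate φ at each world:
  w0 (successors ∅): φ is false.
  w1 (successors {w1}): φ is false.
  w2 (successors {w1}): φ is false.
  w3 (successors {w2, w3}): φ is false.
For instance, at w2:
  At w2: Dia ((q and r) and s) requires (q and r) and s at some successor in {w1}.
    At w1: (q and r) and s is false.
  So Dia ((q and r) and s) is false at w2.
Satisfying worlds: none.

none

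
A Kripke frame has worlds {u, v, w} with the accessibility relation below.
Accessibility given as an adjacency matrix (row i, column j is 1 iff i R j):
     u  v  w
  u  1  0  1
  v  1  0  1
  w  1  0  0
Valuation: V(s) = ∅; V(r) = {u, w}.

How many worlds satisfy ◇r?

3

Let φ = ◇r. Evaluate φ at each world:
  u (successors {u, w}): φ is true.
  v (successors {u, w}): φ is true.
  w (successors {u}): φ is true.
For instance, at v:
  At v: ◇r requires r at some successor in {u, w}.
    r holds at u, so ◇r is true at v.
Satisfying worlds: {u, v, w}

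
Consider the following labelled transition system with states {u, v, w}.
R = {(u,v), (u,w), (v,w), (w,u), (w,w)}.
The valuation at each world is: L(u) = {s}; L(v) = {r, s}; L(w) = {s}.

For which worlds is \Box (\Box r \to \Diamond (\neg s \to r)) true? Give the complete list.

Recall that \Box ψ holds at a world iff ψ holds at every accessible world, and \Diamond ψ holds iff ψ holds at some accessible world.
Let φ = \Box (\Box r \to \Diamond (\neg s \to r)). Evaluate φ at each world:
  u (successors {v, w}): φ is true.
  v (successors {w}): φ is true.
  w (successors {u, w}): φ is true.
For instance, at v:
  At v: \Box (\Box r \to \Diamond (\neg s \to r)) requires \Box r \to \Diamond (\neg s \to r) at every successor {w}.
      At w: \Box r is false, \Diamond (\neg s \to r) is true, so \Box r \to \Diamond (\neg s \to r) is true.
  So \Box (\Box r \to \Diamond (\neg s \to r)) is true at v.
Satisfying worlds: {u, v, w}

u, v, w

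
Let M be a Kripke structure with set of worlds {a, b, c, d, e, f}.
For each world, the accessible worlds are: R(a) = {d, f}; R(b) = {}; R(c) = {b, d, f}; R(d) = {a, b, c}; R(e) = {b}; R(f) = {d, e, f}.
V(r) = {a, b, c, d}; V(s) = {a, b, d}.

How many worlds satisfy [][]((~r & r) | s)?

Let φ = [][]((~r & r) | s). Evaluate φ at each world:
  a (successors {d, f}): φ is false.
  b (successors ∅): φ is true.
  c (successors {b, d, f}): φ is false.
  d (successors {a, b, c}): φ is false.
  e (successors {b}): φ is true.
  f (successors {d, e, f}): φ is false.
For instance, at a:
  At a: [][]((~r & r) | s) requires []((~r & r) | s) at every successor {d, f}.
    []((~r & r) | s) fails at d, so [][]((~r & r) | s) is false at a.
      At d: []((~r & r) | s) requires (~r & r) | s at every successor {a, b, c}.
        (~r & r) | s fails at c, so []((~r & r) | s) is false at d.
Satisfying worlds: {b, e}

2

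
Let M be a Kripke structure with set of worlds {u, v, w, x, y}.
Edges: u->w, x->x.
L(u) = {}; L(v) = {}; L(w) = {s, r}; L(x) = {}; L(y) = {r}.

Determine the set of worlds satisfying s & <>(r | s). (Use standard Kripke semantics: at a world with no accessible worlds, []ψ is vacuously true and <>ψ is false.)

none

Let φ = s & <>(r | s). Evaluate φ at each world:
  u (successors {w}): φ is false.
  v (successors ∅): φ is false.
  w (successors ∅): φ is false.
  x (successors {x}): φ is false.
  y (successors ∅): φ is false.
For instance, at x:
  At x: s is false, <>(r | s) is false, so s & <>(r | s) is false.
    At x: <>(r | s) requires r | s at some successor in {x}.
      At x: r | s is false.
    So <>(r | s) is false at x.
Satisfying worlds: none.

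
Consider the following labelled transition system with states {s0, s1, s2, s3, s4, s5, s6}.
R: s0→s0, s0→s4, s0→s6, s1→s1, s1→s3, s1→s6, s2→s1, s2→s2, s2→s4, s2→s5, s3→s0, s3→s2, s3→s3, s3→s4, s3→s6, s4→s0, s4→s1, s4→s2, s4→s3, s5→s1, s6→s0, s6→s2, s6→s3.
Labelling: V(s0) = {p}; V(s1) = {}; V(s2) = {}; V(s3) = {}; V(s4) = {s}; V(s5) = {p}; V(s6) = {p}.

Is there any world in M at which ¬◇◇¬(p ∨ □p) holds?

Let φ = ¬◇◇¬(p ∨ □p). Evaluate φ at each world:
  s0 (successors {s0, s4, s6}): φ is false.
  s1 (successors {s1, s3, s6}): φ is false.
  s2 (successors {s1, s2, s4, s5}): φ is false.
  s3 (successors {s0, s2, s3, s4, s6}): φ is false.
  s4 (successors {s0, s1, s2, s3}): φ is false.
  s5 (successors {s1}): φ is false.
  s6 (successors {s0, s2, s3}): φ is false.
For instance, at s0:
  At s0: ◇◇¬(p ∨ □p) is true, so ¬◇◇¬(p ∨ □p) is false.
    At s0: ◇◇¬(p ∨ □p) requires ◇¬(p ∨ □p) at some successor in {s0, s4, s6}.
      ◇¬(p ∨ □p) holds at s0, so ◇◇¬(p ∨ □p) is true at s0.

No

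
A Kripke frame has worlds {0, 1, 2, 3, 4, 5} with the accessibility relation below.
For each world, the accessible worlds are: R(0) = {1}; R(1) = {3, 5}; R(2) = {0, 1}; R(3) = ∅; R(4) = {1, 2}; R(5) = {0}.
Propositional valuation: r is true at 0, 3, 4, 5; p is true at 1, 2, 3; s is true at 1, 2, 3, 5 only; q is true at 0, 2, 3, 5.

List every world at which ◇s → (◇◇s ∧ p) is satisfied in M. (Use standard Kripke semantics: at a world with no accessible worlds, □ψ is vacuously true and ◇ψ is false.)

2, 3, 5

Recall that ◇ψ holds at a world iff ψ holds at some accessible world.
Let φ = ◇s → (◇◇s ∧ p). Evaluate φ at each world:
  0 (successors {1}): φ is false.
  1 (successors {3, 5}): φ is false.
  2 (successors {0, 1}): φ is true.
  3 (successors ∅): φ is true.
  4 (successors {1, 2}): φ is false.
  5 (successors {0}): φ is true.
For instance, at 4:
  At 4: ◇s is true, ◇◇s ∧ p is false, so ◇s → (◇◇s ∧ p) is false.
    At 4: ◇s requires s at some successor in {1, 2}.
      s holds at 1, so ◇s is true at 4.
    At 4: ◇◇s is true, p is false, so ◇◇s ∧ p is false.
      At 4: ◇◇s requires ◇s at some successor in {1, 2}.
        ◇s holds at 1, so ◇◇s is true at 4.
Satisfying worlds: {2, 3, 5}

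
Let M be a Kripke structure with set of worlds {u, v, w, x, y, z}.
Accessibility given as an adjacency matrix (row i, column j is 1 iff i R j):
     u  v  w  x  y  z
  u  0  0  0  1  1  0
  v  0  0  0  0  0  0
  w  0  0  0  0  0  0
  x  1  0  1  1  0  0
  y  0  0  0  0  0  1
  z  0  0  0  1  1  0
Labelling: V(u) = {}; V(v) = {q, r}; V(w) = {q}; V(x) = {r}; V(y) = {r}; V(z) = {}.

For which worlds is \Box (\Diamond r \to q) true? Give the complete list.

Recall that \Box ψ holds at a world iff ψ holds at every accessible world, and \Diamond ψ holds iff ψ holds at some accessible world.
Let φ = \Box (\Diamond r \to q). Evaluate φ at each world:
  u (successors {x, y}): φ is false.
  v (successors ∅): φ is true.
  w (successors ∅): φ is true.
  x (successors {u, w, x}): φ is false.
  y (successors {z}): φ is false.
  z (successors {x, y}): φ is false.
For instance, at y:
  At y: \Box (\Diamond r \to q) requires \Diamond r \to q at every successor {z}.
    \Diamond r \to q fails at z, so \Box (\Diamond r \to q) is false at y.
      At z: \Diamond r is true, q is false, so \Diamond r \to q is false.
Satisfying worlds: {v, w}

v, w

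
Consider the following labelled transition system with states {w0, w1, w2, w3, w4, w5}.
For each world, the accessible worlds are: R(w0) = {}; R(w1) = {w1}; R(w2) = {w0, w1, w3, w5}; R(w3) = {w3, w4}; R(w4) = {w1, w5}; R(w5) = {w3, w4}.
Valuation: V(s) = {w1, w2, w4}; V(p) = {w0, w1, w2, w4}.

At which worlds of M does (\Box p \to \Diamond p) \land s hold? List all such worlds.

Recall that \Box ψ holds at a world iff ψ holds at every accessible world, and \Diamond ψ holds iff ψ holds at some accessible world.
Let φ = (\Box p \to \Diamond p) \land s. Evaluate φ at each world:
  w0 (successors ∅): φ is false.
  w1 (successors {w1}): φ is true.
  w2 (successors {w0, w1, w3, w5}): φ is true.
  w3 (successors {w3, w4}): φ is false.
  w4 (successors {w1, w5}): φ is true.
  w5 (successors {w3, w4}): φ is false.
For instance, at w5:
  At w5: \Box p \to \Diamond p is true, s is false, so (\Box p \to \Diamond p) \land s is false.
    At w5: \Box p is false, \Diamond p is true, so \Box p \to \Diamond p is true.
      At w5: \Box p requires p at every successor {w3, w4}.
        p fails at w3, so \Box p is false at w5.
      At w5: \Diamond p requires p at some successor in {w3, w4}.
        p holds at w4, so \Diamond p is true at w5.
Satisfying worlds: {w1, w2, w4}

w1, w2, w4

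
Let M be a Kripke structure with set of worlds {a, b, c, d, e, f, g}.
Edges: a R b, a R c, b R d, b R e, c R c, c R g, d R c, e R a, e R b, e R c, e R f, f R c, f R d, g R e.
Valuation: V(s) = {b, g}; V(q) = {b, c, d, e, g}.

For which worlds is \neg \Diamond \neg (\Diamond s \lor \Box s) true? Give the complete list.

d, g

Let φ = \neg \Diamond \neg (\Diamond s \lor \Box s). Evaluate φ at each world:
  a (successors {b, c}): φ is false.
  b (successors {d, e}): φ is false.
  c (successors {c, g}): φ is false.
  d (successors {c}): φ is true.
  e (successors {a, b, c, f}): φ is false.
  f (successors {c, d}): φ is false.
  g (successors {e}): φ is true.
For instance, at f:
  At f: \Diamond \neg (\Diamond s \lor \Box s) is true, so \neg \Diamond \neg (\Diamond s \lor \Box s) is false.
    At f: \Diamond \neg (\Diamond s \lor \Box s) requires \neg (\Diamond s \lor \Box s) at some successor in {c, d}.
      \neg (\Diamond s \lor \Box s) holds at d, so \Diamond \neg (\Diamond s \lor \Box s) is true at f.
Satisfying worlds: {d, g}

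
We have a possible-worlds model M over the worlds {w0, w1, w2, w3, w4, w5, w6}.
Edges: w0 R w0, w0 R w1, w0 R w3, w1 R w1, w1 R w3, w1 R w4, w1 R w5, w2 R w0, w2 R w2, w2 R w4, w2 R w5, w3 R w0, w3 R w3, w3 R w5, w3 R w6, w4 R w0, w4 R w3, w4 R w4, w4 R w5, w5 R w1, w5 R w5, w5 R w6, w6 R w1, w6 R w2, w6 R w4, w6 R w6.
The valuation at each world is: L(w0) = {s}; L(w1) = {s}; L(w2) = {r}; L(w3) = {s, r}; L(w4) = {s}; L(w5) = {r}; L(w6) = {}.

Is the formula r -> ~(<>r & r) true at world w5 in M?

No

At w5: r is true, ~(<>r & r) is false, so r -> ~(<>r & r) is false.
  At w5: <>r & r is true, so ~(<>r & r) is false.
    At w5: <>r is true, r is true, so <>r & r is true.
      At w5: <>r requires r at some successor in {w1, w5, w6}.
        r holds at w5, so <>r is true at w5.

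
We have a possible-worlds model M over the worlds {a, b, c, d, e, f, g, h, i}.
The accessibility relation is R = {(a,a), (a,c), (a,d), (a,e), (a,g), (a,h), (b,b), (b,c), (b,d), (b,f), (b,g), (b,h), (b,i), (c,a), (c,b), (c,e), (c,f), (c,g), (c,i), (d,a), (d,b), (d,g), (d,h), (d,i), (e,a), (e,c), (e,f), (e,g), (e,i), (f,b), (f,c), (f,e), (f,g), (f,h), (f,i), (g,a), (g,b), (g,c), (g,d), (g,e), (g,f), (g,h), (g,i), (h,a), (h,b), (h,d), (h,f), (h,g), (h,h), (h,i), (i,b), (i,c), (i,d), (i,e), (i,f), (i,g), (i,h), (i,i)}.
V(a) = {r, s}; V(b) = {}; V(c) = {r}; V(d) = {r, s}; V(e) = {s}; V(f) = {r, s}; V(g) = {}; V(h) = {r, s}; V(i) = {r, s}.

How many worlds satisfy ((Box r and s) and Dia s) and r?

0

Let φ = ((Box r and s) and Dia s) and r. Evaluate φ at each world:
  a (successors {a, c, d, e, g, h}): φ is false.
  b (successors {b, c, d, f, g, h, i}): φ is false.
  c (successors {a, b, e, f, g, i}): φ is false.
  d (successors {a, b, g, h, i}): φ is false.
  e (successors {a, c, f, g, i}): φ is false.
  f (successors {b, c, e, g, h, i}): φ is false.
  g (successors {a, b, c, d, e, f, h, i}): φ is false.
  h (successors {a, b, d, f, g, h, i}): φ is false.
  i (successors {b, c, d, e, f, g, h, i}): φ is false.
For instance, at b:
  At b: (Box r and s) and Dia s is false, r is false, so ((Box r and s) and Dia s) and r is false.
    At b: Box r and s is false, Dia s is true, so (Box r and s) and Dia s is false.
      At b: Box r is false, s is false, so Box r and s is false.
      At b: Dia s requires s at some successor in {b, c, d, f, g, h, i}.
        s holds at d, so Dia s is true at b.
Satisfying worlds: none.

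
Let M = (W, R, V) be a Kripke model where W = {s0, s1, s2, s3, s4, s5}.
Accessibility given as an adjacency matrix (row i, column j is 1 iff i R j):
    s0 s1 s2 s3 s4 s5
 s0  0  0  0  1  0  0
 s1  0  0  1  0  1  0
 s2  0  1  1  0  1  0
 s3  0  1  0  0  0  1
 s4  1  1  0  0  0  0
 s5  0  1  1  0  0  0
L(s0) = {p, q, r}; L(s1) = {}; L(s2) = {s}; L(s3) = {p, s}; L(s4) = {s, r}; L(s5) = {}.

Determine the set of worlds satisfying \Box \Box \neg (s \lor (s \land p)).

Recall that \Box ψ holds at a world iff ψ holds at every accessible world, and \Diamond ψ holds iff ψ holds at some accessible world.
Let φ = \Box \Box \neg (s \lor (s \land p)). Evaluate φ at each world:
  s0 (successors {s3}): φ is true.
  s1 (successors {s2, s4}): φ is false.
  s2 (successors {s1, s2, s4}): φ is false.
  s3 (successors {s1, s5}): φ is false.
  s4 (successors {s0, s1}): φ is false.
  s5 (successors {s1, s2}): φ is false.
For instance, at s1:
  At s1: \Box \Box \neg (s \lor (s \land p)) requires \Box \neg (s \lor (s \land p)) at every successor {s2, s4}.
    \Box \neg (s \lor (s \land p)) fails at s2, so \Box \Box \neg (s \lor (s \land p)) is false at s1.
      At s2: \Box \neg (s \lor (s \land p)) requires \neg (s \lor (s \land p)) at every successor {s1, s2, s4}.
        \neg (s \lor (s \land p)) fails at s2, so \Box \neg (s \lor (s \land p)) is false at s2.
Satisfying worlds: {s0}

s0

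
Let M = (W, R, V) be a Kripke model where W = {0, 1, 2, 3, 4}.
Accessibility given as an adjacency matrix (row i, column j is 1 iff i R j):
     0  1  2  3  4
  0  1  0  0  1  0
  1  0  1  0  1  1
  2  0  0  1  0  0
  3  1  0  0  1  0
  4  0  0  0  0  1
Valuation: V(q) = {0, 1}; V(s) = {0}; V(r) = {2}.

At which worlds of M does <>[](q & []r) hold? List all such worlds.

none

Let φ = <>[](q & []r). Evaluate φ at each world:
  0 (successors {0, 3}): φ is false.
  1 (successors {1, 3, 4}): φ is false.
  2 (successors {2}): φ is false.
  3 (successors {0, 3}): φ is false.
  4 (successors {4}): φ is false.
For instance, at 1:
  At 1: <>[](q & []r) requires [](q & []r) at some successor in {1, 3, 4}.
    At 1: [](q & []r) is false.
    At 3: [](q & []r) is false.
    At 4: [](q & []r) is false.
  So <>[](q & []r) is false at 1.
Satisfying worlds: none.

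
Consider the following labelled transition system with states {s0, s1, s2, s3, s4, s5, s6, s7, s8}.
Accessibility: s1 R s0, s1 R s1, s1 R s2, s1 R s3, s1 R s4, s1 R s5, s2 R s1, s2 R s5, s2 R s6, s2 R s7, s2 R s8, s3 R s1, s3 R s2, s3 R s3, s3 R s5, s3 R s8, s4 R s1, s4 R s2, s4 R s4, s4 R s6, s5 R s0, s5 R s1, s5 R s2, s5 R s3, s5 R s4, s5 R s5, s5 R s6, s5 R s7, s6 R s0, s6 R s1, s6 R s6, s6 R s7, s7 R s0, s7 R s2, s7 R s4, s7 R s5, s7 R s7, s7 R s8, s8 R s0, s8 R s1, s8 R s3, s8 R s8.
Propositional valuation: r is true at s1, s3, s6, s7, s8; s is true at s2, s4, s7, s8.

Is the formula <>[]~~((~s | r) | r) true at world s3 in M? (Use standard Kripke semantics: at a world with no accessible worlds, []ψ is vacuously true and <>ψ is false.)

Yes

At s3: <>[]~~((~s | r) | r) requires []~~((~s | r) | r) at some successor in {s1, s2, s3, s5, s8}.
  []~~((~s | r) | r) holds at s2, so <>[]~~((~s | r) | r) is true at s3.
    At s2: []~~((~s | r) | r) requires ~~((~s | r) | r) at every successor {s1, s5, s6, s7, s8}.
      At s1: ~~((~s | r) | r) is true.
      At s5: ~~((~s | r) | r) is true.
      At s6: ~~((~s | r) | r) is true.
      At s7: ~~((~s | r) | r) is true.
      At s8: ~~((~s | r) | r) is true.
    So []~~((~s | r) | r) is true at s2.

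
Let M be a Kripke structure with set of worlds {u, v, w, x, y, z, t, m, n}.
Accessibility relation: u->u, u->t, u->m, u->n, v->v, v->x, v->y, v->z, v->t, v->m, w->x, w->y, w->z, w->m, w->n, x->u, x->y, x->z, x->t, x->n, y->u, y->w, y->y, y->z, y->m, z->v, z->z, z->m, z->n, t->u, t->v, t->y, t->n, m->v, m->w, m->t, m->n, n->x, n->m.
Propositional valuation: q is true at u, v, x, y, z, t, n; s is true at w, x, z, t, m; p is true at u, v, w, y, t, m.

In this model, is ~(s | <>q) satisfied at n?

No

At n: s | <>q is true, so ~(s | <>q) is false.
  At n: s is false, <>q is true, so s | <>q is true.
    At n: <>q requires q at some successor in {x, m}.
      q holds at x, so <>q is true at n.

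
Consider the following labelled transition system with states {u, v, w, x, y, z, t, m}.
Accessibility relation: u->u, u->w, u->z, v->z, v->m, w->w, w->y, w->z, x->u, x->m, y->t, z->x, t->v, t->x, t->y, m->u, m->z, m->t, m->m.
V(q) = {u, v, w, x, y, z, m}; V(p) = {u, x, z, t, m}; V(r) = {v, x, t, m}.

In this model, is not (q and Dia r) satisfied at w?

Recall that Dia ψ holds at a world iff ψ holds at some accessible world.
At w: q and Dia r is false, so not (q and Dia r) is true.
  At w: q is true, Dia r is false, so q and Dia r is false.
    At w: Dia r requires r at some successor in {w, y, z}.
      At w: r is false.
      At y: r is false.
      At z: r is false.
    So Dia r is false at w.

Yes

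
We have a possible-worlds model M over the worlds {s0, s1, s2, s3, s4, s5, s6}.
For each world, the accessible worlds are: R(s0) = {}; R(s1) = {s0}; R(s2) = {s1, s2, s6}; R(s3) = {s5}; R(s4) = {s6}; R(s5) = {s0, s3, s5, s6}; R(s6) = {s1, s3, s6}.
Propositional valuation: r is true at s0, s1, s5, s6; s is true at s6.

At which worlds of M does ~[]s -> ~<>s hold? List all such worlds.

Let φ = ~[]s -> ~<>s. Evaluate φ at each world:
  s0 (successors ∅): φ is true.
  s1 (successors {s0}): φ is true.
  s2 (successors {s1, s2, s6}): φ is false.
  s3 (successors {s5}): φ is true.
  s4 (successors {s6}): φ is true.
  s5 (successors {s0, s3, s5, s6}): φ is false.
  s6 (successors {s1, s3, s6}): φ is false.
For instance, at s2:
  At s2: ~[]s is true, ~<>s is false, so ~[]s -> ~<>s is false.
    At s2: []s is false, so ~[]s is true.
      At s2: []s requires s at every successor {s1, s2, s6}.
        s fails at s1, so []s is false at s2.
    At s2: <>s is true, so ~<>s is false.
      At s2: <>s requires s at some successor in {s1, s2, s6}.
        s holds at s6, so <>s is true at s2.
Satisfying worlds: {s0, s1, s3, s4}

s0, s1, s3, s4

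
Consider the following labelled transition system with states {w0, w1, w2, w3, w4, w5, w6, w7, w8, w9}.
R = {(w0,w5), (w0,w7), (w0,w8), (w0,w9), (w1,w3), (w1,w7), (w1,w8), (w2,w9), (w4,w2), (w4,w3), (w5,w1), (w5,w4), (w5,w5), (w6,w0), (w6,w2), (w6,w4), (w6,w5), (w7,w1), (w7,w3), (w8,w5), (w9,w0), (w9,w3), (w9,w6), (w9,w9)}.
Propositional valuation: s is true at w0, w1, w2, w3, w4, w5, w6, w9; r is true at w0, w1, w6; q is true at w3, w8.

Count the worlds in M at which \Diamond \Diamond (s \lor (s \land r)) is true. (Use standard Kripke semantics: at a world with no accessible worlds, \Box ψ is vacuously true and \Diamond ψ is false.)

Let φ = \Diamond \Diamond (s \lor (s \land r)). Evaluate φ at each world:
  w0 (successors {w5, w7, w8, w9}): φ is true.
  w1 (successors {w3, w7, w8}): φ is true.
  w2 (successors {w9}): φ is true.
  w3 (successors ∅): φ is false.
  w4 (successors {w2, w3}): φ is true.
  w5 (successors {w1, w4, w5}): φ is true.
  w6 (successors {w0, w2, w4, w5}): φ is true.
  w7 (successors {w1, w3}): φ is true.
  w8 (successors {w5}): φ is true.
  w9 (successors {w0, w3, w6, w9}): φ is true.
For instance, at w6:
  At w6: \Diamond \Diamond (s \lor (s \land r)) requires \Diamond (s \lor (s \land r)) at some successor in {w0, w2, w4, w5}.
    \Diamond (s \lor (s \land r)) holds at w0, so \Diamond \Diamond (s \lor (s \land r)) is true at w6.
      At w0: \Diamond (s \lor (s \land r)) requires s \lor (s \land r) at some successor in {w5, w7, w8, w9}.
        s \lor (s \land r) holds at w5, so \Diamond (s \lor (s \land r)) is true at w0.
Satisfying worlds: {w0, w1, w2, w4, w5, w6, w7, w8, w9}

9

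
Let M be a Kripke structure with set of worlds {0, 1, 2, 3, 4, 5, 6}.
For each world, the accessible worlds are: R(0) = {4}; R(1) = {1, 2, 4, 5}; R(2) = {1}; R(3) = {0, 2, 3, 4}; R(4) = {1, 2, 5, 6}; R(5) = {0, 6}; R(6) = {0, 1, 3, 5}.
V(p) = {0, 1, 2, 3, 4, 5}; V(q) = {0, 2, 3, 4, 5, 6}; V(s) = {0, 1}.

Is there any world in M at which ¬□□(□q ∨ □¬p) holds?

Yes

Let φ = ¬□□(□q ∨ □¬p). Evaluate φ at each world:
  0 (successors {4}): φ is true.
  1 (successors {1, 2, 4, 5}): φ is true.
  2 (successors {1}): φ is true.
  3 (successors {0, 2, 3, 4}): φ is true.
  4 (successors {1, 2, 5, 6}): φ is true.
  5 (successors {0, 6}): φ is true.
  6 (successors {0, 1, 3, 5}): φ is true.
Detail at 0 (witness):
  At 0: □□(□q ∨ □¬p) is false, so ¬□□(□q ∨ □¬p) is true.
    At 0: □□(□q ∨ □¬p) requires □(□q ∨ □¬p) at every successor {4}.
      □(□q ∨ □¬p) fails at 4, so □□(□q ∨ □¬p) is false at 0.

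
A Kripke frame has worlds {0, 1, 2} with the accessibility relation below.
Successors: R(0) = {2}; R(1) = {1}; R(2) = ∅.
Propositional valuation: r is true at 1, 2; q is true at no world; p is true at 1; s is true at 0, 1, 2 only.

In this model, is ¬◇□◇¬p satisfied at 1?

At 1: ◇□◇¬p is false, so ¬◇□◇¬p is true.
  At 1: ◇□◇¬p requires □◇¬p at some successor in {1}.
    At 1: □◇¬p is false.
  So ◇□◇¬p is false at 1.

Yes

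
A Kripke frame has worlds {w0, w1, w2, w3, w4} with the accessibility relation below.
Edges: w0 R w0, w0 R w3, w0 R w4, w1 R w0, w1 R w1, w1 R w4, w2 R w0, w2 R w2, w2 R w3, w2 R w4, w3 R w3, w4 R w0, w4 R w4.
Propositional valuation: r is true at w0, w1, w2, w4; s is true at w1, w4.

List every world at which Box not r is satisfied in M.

w3

Let φ = Box not r. Evaluate φ at each world:
  w0 (successors {w0, w3, w4}): φ is false.
  w1 (successors {w0, w1, w4}): φ is false.
  w2 (successors {w0, w2, w3, w4}): φ is false.
  w3 (successors {w3}): φ is true.
  w4 (successors {w0, w4}): φ is false.
For instance, at w2:
  At w2: Box not r requires not r at every successor {w0, w2, w3, w4}.
    not r fails at w0, so Box not r is false at w2.
Satisfying worlds: {w3}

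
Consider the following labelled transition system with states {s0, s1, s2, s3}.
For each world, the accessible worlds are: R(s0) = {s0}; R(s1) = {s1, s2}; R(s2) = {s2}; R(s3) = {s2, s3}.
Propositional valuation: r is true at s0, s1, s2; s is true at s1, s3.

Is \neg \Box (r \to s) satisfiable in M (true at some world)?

Yes

Recall that \Box ψ holds at a world iff ψ holds at every accessible world, and \Diamond ψ holds iff ψ holds at some accessible world.
Let φ = \neg \Box (r \to s). Evaluate φ at each world:
  s0 (successors {s0}): φ is true.
  s1 (successors {s1, s2}): φ is true.
  s2 (successors {s2}): φ is true.
  s3 (successors {s2, s3}): φ is true.
Detail at s0 (witness):
  At s0: \Box (r \to s) is false, so \neg \Box (r \to s) is true.
    At s0: \Box (r \to s) requires r \to s at every successor {s0}.
      r \to s fails at s0, so \Box (r \to s) is false at s0.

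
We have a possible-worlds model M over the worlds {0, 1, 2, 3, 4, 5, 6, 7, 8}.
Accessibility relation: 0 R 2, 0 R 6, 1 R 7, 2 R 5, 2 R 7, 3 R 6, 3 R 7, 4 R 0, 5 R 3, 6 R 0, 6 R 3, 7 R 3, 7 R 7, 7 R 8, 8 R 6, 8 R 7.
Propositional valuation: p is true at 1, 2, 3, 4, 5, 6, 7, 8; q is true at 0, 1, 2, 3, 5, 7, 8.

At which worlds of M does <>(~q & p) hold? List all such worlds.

Let φ = <>(~q & p). Evaluate φ at each world:
  0 (successors {2, 6}): φ is true.
  1 (successors {7}): φ is false.
  2 (successors {5, 7}): φ is false.
  3 (successors {6, 7}): φ is true.
  4 (successors {0}): φ is false.
  5 (successors {3}): φ is false.
  6 (successors {0, 3}): φ is false.
  7 (successors {3, 7, 8}): φ is false.
  8 (successors {6, 7}): φ is true.
For instance, at 2:
  At 2: <>(~q & p) requires ~q & p at some successor in {5, 7}.
    At 5: ~q & p is false.
    At 7: ~q & p is false.
  So <>(~q & p) is false at 2.
Satisfying worlds: {0, 3, 8}

0, 3, 8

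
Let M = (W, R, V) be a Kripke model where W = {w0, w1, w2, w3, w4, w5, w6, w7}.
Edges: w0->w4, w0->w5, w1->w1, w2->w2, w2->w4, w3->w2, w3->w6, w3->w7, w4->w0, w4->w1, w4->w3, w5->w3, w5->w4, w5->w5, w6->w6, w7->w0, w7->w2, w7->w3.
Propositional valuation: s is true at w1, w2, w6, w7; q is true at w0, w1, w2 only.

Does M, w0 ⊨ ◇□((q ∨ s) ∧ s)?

No

At w0: ◇□((q ∨ s) ∧ s) requires □((q ∨ s) ∧ s) at some successor in {w4, w5}.
  At w4: □((q ∨ s) ∧ s) is false.
  At w5: □((q ∨ s) ∧ s) is false.
So ◇□((q ∨ s) ∧ s) is false at w0.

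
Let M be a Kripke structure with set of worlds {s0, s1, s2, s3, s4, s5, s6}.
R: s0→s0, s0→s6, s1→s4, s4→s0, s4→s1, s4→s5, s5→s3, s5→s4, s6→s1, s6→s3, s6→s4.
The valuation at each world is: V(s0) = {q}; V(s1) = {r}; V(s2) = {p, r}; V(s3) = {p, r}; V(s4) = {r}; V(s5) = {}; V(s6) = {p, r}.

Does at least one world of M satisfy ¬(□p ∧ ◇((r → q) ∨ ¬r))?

Recall that □ψ holds at a world iff ψ holds at every accessible world, and ◇ψ holds iff ψ holds at some accessible world.
Let φ = ¬(□p ∧ ◇((r → q) ∨ ¬r)). Evaluate φ at each world:
  s0 (successors {s0, s6}): φ is true.
  s1 (successors {s4}): φ is true.
  s2 (successors ∅): φ is true.
  s3 (successors ∅): φ is true.
  s4 (successors {s0, s1, s5}): φ is true.
  s5 (successors {s3, s4}): φ is true.
  s6 (successors {s1, s3, s4}): φ is true.
Detail at s0 (witness):
  At s0: □p ∧ ◇((r → q) ∨ ¬r) is false, so ¬(□p ∧ ◇((r → q) ∨ ¬r)) is true.
    At s0: □p is false, ◇((r → q) ∨ ¬r) is true, so □p ∧ ◇((r → q) ∨ ¬r) is false.
      At s0: □p requires p at every successor {s0, s6}.
        p fails at s0, so □p is false at s0.
      At s0: ◇((r → q) ∨ ¬r) requires (r → q) ∨ ¬r at some successor in {s0, s6}.
        (r → q) ∨ ¬r holds at s0, so ◇((r → q) ∨ ¬r) is true at s0.

Yes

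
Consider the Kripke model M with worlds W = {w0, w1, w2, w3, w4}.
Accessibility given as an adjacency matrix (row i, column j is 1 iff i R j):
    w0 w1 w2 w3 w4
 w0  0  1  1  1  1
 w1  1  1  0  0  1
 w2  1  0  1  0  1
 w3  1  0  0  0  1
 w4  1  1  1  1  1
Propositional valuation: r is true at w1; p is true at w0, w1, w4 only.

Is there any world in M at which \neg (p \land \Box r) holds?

Yes

Let φ = \neg (p \land \Box r). Evaluate φ at each world:
  w0 (successors {w1, w2, w3, w4}): φ is true.
  w1 (successors {w0, w1, w4}): φ is true.
  w2 (successors {w0, w2, w4}): φ is true.
  w3 (successors {w0, w4}): φ is true.
  w4 (successors {w0, w1, w2, w3, w4}): φ is true.
Detail at w0 (witness):
  At w0: p \land \Box r is false, so \neg (p \land \Box r) is true.
    At w0: p is true, \Box r is false, so p \land \Box r is false.
      At w0: \Box r requires r at every successor {w1, w2, w3, w4}.
        r fails at w2, so \Box r is false at w0.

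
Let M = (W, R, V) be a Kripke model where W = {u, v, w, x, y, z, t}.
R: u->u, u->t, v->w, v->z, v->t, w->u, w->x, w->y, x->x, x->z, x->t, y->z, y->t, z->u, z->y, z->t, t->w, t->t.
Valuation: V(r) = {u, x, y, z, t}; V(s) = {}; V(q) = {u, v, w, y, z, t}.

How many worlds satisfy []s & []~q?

Recall that []ψ holds at a world iff ψ holds at every accessible world, and <>ψ holds iff ψ holds at some accessible world.
Let φ = []s & []~q. Evaluate φ at each world:
  u (successors {u, t}): φ is false.
  v (successors {w, z, t}): φ is false.
  w (successors {u, x, y}): φ is false.
  x (successors {x, z, t}): φ is false.
  y (successors {z, t}): φ is false.
  z (successors {u, y, t}): φ is false.
  t (successors {w, t}): φ is false.
For instance, at x:
  At x: []s is false, []~q is false, so []s & []~q is false.
    At x: []s requires s at every successor {x, z, t}.
      s fails at x, so []s is false at x.
    At x: []~q requires ~q at every successor {x, z, t}.
      ~q fails at z, so []~q is false at x.
Satisfying worlds: none.

0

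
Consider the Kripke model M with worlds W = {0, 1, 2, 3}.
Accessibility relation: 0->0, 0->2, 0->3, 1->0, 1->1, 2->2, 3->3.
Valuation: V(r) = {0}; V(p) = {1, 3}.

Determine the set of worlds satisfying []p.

3

Let φ = []p. Evaluate φ at each world:
  0 (successors {0, 2, 3}): φ is false.
  1 (successors {0, 1}): φ is false.
  2 (successors {2}): φ is false.
  3 (successors {3}): φ is true.
For instance, at 2:
  At 2: []p requires p at every successor {2}.
    p fails at 2, so []p is false at 2.
Satisfying worlds: {3}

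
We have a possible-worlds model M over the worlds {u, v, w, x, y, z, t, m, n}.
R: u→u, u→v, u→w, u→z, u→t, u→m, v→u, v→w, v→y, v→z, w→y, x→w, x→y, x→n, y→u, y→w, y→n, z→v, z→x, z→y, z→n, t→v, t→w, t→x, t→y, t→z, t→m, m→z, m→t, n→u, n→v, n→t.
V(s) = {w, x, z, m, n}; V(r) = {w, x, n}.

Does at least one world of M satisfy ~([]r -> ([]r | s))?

Let φ = ~([]r -> ([]r | s)). Evaluate φ at each world:
  u (successors {u, v, w, z, t, m}): φ is false.
  v (successors {u, w, y, z}): φ is false.
  w (successors {y}): φ is false.
  x (successors {w, y, n}): φ is false.
  y (successors {u, w, n}): φ is false.
  z (successors {v, x, y, n}): φ is false.
  t (successors {v, w, x, y, z, m}): φ is false.
  m (successors {z, t}): φ is false.
  n (successors {u, v, t}): φ is false.
For instance, at z:
  At z: []r -> ([]r | s) is true, so ~([]r -> ([]r | s)) is false.
    At z: []r is false, []r | s is true, so []r -> ([]r | s) is true.
      At z: []r requires r at every successor {v, x, y, n}.
        r fails at v, so []r is false at z.
      At z: []r is false, s is true, so []r | s is true.

No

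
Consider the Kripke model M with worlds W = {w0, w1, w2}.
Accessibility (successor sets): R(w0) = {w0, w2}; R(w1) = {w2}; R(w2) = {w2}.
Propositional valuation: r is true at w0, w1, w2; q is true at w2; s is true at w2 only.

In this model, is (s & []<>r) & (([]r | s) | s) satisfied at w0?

No

At w0: s & []<>r is false, ([]r | s) | s is true, so (s & []<>r) & (([]r | s) | s) is false.
  At w0: s is false, []<>r is true, so s & []<>r is false.
    At w0: []<>r requires <>r at every successor {w0, w2}.
      At w0: <>r is true.
      At w2: <>r is true.
    So []<>r is true at w0.
  At w0: []r | s is true, s is false, so ([]r | s) | s is true.
    At w0: []r is true, s is false, so []r | s is true.
      At w0: []r requires r at every successor {w0, w2}.
        At w0: r is true.
        At w2: r is true.
      So []r is true at w0.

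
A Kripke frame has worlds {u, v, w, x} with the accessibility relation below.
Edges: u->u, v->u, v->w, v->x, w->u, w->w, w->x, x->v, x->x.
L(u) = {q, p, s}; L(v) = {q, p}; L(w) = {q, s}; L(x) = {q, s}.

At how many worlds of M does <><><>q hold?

4

Let φ = <><><>q. Evaluate φ at each world:
  u (successors {u}): φ is true.
  v (successors {u, w, x}): φ is true.
  w (successors {u, w, x}): φ is true.
  x (successors {v, x}): φ is true.
For instance, at w:
  At w: <><><>q requires <><>q at some successor in {u, w, x}.
    <><>q holds at u, so <><><>q is true at w.
      At u: <><>q requires <>q at some successor in {u}.
        <>q holds at u, so <><>q is true at u.
Satisfying worlds: {u, v, w, x}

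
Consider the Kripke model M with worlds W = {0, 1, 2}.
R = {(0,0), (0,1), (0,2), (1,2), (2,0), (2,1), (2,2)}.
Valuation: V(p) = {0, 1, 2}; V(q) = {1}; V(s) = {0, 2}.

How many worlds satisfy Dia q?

Recall that Dia ψ holds at a world iff ψ holds at some accessible world.
Let φ = Dia q. Evaluate φ at each world:
  0 (successors {0, 1, 2}): φ is true.
  1 (successors {2}): φ is false.
  2 (successors {0, 1, 2}): φ is true.
For instance, at 1:
  At 1: Dia q requires q at some successor in {2}.
    At 2: q is false.
  So Dia q is false at 1.
Satisfying worlds: {0, 2}

2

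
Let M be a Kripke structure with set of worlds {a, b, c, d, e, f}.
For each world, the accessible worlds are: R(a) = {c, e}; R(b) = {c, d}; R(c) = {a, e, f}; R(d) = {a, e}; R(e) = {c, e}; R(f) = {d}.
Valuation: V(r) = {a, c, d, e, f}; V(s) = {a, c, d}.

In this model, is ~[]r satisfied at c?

At c: []r is true, so ~[]r is false.
  At c: []r requires r at every successor {a, e, f}.
    At a: r is true.
    At e: r is true.
    At f: r is true.
  So []r is true at c.

No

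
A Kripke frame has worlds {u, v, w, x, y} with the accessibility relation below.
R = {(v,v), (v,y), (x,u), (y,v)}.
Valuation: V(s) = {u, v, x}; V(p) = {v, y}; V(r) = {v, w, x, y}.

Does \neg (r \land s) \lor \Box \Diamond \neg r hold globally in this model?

Let φ = \neg (r \land s) \lor \Box \Diamond \neg r. Evaluate φ at each world:
  u (successors ∅): φ is true.
  v (successors {v, y}): φ is false.
  w (successors ∅): φ is true.
  x (successors {u}): φ is false.
  y (successors {v}): φ is true.
Detail at v (counterexample):
  At v: \neg (r \land s) is false, \Box \Diamond \neg r is false, so \neg (r \land s) \lor \Box \Diamond \neg r is false.
    At v: \Box \Diamond \neg r requires \Diamond \neg r at every successor {v, y}.
      \Diamond \neg r fails at v, so \Box \Diamond \neg r is false at v.

No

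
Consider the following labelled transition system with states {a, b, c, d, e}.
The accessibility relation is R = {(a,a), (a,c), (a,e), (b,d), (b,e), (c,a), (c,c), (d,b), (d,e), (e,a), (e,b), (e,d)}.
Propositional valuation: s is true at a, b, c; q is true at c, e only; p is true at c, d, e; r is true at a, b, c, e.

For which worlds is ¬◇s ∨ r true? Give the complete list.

a, b, c, e

Let φ = ¬◇s ∨ r. Evaluate φ at each world:
  a (successors {a, c, e}): φ is true.
  b (successors {d, e}): φ is true.
  c (successors {a, c}): φ is true.
  d (successors {b, e}): φ is false.
  e (successors {a, b, d}): φ is true.
For instance, at e:
  At e: ¬◇s is false, r is true, so ¬◇s ∨ r is true.
    At e: ◇s is true, so ¬◇s is false.
      At e: ◇s requires s at some successor in {a, b, d}.
        s holds at a, so ◇s is true at e.
Satisfying worlds: {a, b, c, e}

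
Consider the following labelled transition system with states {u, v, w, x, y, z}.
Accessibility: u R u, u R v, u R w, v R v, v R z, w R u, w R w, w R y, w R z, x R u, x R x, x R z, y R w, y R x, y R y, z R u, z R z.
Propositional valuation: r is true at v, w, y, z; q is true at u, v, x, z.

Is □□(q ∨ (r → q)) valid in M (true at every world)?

No

Let φ = □□(q ∨ (r → q)). Evaluate φ at each world:
  u (successors {u, v, w}): φ is false.
  v (successors {v, z}): φ is true.
  w (successors {u, w, y, z}): φ is false.
  x (successors {u, x, z}): φ is false.
  y (successors {w, x, y}): φ is false.
  z (successors {u, z}): φ is false.
Detail at u (counterexample):
  At u: □□(q ∨ (r → q)) requires □(q ∨ (r → q)) at every successor {u, v, w}.
    □(q ∨ (r → q)) fails at u, so □□(q ∨ (r → q)) is false at u.
      At u: □(q ∨ (r → q)) requires q ∨ (r → q) at every successor {u, v, w}.
        q ∨ (r → q) fails at w, so □(q ∨ (r → q)) is false at u.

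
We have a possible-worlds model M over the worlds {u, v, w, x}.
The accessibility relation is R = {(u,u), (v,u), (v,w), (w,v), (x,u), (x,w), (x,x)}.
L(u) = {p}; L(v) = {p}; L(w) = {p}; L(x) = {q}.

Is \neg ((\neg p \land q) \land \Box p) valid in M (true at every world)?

Let φ = \neg ((\neg p \land q) \land \Box p). Evaluate φ at each world:
  u (successors {u}): φ is true.
  v (successors {u, w}): φ is true.
  w (successors {v}): φ is true.
  x (successors {u, w, x}): φ is true.
For instance, at w:
  At w: (\neg p \land q) \land \Box p is false, so \neg ((\neg p \land q) \land \Box p) is true.
    At w: \neg p \land q is false, \Box p is true, so (\neg p \land q) \land \Box p is false.
      At w: \Box p requires p at every successor {v}.
        At v: p is true.
      So \Box p is true at w.

Yes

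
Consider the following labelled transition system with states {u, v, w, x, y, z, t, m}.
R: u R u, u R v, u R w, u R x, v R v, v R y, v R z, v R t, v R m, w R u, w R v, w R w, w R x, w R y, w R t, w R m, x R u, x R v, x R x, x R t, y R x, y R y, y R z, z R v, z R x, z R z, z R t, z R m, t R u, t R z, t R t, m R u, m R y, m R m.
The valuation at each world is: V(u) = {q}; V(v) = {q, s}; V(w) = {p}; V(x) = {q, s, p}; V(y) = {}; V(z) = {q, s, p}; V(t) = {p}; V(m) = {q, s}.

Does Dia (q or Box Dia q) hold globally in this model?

Let φ = Dia (q or Box Dia q). Evaluate φ at each world:
  u (successors {u, v, w, x}): φ is true.
  v (successors {v, y, z, t, m}): φ is true.
  w (successors {u, v, w, x, y, t, m}): φ is true.
  x (successors {u, v, x, t}): φ is true.
  y (successors {x, y, z}): φ is true.
  z (successors {v, x, z, t, m}): φ is true.
  t (successors {u, z, t}): φ is true.
  m (successors {u, y, m}): φ is true.
For instance, at t:
  At t: Dia (q or Box Dia q) requires q or Box Dia q at some successor in {u, z, t}.
    q or Box Dia q holds at u, so Dia (q or Box Dia q) is true at t.
      At u: q is true, Box Dia q is true, so q or Box Dia q is true.

Yes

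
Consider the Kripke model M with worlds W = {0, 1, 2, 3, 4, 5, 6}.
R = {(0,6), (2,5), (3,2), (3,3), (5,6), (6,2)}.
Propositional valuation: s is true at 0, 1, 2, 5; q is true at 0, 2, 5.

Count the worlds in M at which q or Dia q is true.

Let φ = q or Dia q. Evaluate φ at each world:
  0 (successors {6}): φ is true.
  1 (successors ∅): φ is false.
  2 (successors {5}): φ is true.
  3 (successors {2, 3}): φ is true.
  4 (successors ∅): φ is false.
  5 (successors {6}): φ is true.
  6 (successors {2}): φ is true.
For instance, at 3:
  At 3: q is false, Dia q is true, so q or Dia q is true.
    At 3: Dia q requires q at some successor in {2, 3}.
      q holds at 2, so Dia q is true at 3.
Satisfying worlds: {0, 2, 3, 5, 6}

5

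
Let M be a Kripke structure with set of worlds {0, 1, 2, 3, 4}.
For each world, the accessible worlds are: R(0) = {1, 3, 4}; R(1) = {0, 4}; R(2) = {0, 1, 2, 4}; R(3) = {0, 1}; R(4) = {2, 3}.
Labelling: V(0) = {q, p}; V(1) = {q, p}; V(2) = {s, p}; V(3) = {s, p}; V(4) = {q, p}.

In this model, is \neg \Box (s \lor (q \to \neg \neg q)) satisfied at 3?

At 3: \Box (s \lor (q \to \neg \neg q)) is true, so \neg \Box (s \lor (q \to \neg \neg q)) is false.
  At 3: \Box (s \lor (q \to \neg \neg q)) requires s \lor (q \to \neg \neg q) at every successor {0, 1}.
    At 0: s \lor (q \to \neg \neg q) is true.
    At 1: s \lor (q \to \neg \neg q) is true.
  So \Box (s \lor (q \to \neg \neg q)) is true at 3.

No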